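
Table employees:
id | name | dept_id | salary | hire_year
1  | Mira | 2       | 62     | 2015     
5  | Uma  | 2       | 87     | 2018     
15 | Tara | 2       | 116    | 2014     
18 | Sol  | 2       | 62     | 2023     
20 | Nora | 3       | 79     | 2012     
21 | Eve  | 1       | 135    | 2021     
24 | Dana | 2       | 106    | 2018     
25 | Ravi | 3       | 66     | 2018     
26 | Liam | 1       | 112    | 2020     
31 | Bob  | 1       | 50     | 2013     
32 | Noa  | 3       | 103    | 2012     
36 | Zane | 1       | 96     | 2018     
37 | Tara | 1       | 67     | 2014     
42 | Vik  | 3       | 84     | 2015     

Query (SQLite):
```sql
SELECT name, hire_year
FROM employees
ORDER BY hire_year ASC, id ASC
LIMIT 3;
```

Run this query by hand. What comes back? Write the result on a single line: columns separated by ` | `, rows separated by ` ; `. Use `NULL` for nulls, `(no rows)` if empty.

Nora | 2012 ; Noa | 2012 ; Bob | 2013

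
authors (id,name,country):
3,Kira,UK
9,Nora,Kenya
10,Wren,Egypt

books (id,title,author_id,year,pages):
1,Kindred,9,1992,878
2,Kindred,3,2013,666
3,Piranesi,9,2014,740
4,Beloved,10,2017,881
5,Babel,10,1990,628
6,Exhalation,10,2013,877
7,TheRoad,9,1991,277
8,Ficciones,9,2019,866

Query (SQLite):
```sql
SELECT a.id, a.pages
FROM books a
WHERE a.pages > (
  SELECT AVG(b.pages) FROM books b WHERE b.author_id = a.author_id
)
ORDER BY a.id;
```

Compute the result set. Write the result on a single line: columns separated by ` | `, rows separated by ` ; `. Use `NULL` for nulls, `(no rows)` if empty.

For each books row a, compute AVG(pages) over rows sharing a.author_id.
Keep row a if a.pages > that per-group AVG.
  author_id=3: AVG(pages) = 666.0
  author_id=9: AVG(pages) = 690.25
  author_id=10: AVG(pages) = 795.333333

1 | 878 ; 3 | 740 ; 4 | 881 ; 6 | 877 ; 8 | 866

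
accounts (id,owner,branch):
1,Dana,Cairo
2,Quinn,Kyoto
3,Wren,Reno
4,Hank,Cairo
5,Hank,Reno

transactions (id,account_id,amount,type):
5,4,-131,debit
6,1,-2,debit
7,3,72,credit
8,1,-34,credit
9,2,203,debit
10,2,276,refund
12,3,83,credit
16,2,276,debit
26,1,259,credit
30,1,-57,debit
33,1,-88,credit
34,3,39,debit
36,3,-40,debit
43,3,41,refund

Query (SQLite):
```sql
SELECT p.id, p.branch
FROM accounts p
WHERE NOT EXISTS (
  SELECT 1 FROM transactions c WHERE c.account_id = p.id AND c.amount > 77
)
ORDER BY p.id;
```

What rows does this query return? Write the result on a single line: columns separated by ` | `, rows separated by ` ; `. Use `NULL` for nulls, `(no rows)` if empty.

4 | Cairo ; 5 | Reno

For each accounts row, check whether any transactions with matching account_id has amount > 77.
Keep rows where that is false.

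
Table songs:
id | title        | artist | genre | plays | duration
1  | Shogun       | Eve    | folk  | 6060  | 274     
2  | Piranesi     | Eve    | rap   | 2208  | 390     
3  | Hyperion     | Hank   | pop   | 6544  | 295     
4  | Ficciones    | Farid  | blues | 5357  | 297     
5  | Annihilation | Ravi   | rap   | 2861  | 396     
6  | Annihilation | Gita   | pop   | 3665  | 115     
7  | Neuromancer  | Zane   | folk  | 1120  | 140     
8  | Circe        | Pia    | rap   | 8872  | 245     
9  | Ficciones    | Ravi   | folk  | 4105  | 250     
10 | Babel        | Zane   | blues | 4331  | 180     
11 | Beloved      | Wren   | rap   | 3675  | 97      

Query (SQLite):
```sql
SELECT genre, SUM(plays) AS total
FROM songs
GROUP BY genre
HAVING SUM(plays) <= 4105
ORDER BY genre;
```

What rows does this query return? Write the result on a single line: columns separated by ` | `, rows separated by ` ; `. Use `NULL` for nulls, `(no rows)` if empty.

Partition songs by genre; compute SUM(plays) within each group.
HAVING: keep groups where SUM(plays) <= 4105.
  blues: ids {4, 10} → SUM(plays)=9688
  folk: ids {1, 7, 9} → SUM(plays)=11285
  pop: ids {3, 6} → SUM(plays)=10209
  rap: ids {2, 5, 8, 11} → SUM(plays)=17616

(no rows)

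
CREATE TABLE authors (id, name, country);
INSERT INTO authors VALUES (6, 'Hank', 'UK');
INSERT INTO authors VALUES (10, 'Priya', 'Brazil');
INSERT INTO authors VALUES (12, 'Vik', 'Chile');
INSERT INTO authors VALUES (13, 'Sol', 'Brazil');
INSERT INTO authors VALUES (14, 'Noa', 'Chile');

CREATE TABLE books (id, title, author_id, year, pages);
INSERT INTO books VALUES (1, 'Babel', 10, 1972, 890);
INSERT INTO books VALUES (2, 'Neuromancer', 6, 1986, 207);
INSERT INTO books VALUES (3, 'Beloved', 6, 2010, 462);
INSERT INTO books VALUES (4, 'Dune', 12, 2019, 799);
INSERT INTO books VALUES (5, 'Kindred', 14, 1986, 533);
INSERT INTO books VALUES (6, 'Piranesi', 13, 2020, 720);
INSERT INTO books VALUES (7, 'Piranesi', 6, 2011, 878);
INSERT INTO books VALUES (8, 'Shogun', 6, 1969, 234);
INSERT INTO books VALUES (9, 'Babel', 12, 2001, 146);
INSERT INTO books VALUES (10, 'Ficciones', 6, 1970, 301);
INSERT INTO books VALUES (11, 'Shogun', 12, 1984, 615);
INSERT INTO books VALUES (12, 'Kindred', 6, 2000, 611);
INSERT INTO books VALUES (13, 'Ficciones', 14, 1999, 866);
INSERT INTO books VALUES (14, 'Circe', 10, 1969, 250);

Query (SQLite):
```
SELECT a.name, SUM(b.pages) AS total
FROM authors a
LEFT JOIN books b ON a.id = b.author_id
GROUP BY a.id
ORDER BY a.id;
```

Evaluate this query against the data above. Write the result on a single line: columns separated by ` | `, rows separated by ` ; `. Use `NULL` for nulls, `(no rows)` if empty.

Hank | 2693 ; Priya | 1140 ; Vik | 1560 ; Sol | 720 ; Noa | 1399

LEFT JOIN keeps every authors row; unmatched ones get NULL for books columns.
Group by authors.id and compute SUM(b.pages). SUM over an all-NULL group is NULL.
  6: ids {2, 3, 7, 8, 10, 12} → SUM(b.pages)=2693
  10: ids {1, 14} → SUM(b.pages)=1140
  12: ids {4, 9, 11} → SUM(b.pages)=1560
  13: ids {6} → SUM(b.pages)=720
  14: ids {5, 13} → SUM(b.pages)=1399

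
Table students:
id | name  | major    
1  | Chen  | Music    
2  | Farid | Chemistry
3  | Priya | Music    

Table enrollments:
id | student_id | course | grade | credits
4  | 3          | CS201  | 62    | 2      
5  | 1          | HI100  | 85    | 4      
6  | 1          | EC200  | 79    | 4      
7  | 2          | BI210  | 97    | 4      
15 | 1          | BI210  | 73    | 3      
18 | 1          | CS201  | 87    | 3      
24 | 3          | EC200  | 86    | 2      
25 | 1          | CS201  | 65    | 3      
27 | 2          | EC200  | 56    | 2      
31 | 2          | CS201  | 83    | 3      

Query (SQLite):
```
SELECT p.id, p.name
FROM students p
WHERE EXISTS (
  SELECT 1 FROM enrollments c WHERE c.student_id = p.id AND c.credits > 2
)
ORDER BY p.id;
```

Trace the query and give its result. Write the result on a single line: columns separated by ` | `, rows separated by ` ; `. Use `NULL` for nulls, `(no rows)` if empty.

1 | Chen ; 2 | Farid

For each students row, check whether any enrollments with matching student_id has credits > 2.
Keep rows where that is true.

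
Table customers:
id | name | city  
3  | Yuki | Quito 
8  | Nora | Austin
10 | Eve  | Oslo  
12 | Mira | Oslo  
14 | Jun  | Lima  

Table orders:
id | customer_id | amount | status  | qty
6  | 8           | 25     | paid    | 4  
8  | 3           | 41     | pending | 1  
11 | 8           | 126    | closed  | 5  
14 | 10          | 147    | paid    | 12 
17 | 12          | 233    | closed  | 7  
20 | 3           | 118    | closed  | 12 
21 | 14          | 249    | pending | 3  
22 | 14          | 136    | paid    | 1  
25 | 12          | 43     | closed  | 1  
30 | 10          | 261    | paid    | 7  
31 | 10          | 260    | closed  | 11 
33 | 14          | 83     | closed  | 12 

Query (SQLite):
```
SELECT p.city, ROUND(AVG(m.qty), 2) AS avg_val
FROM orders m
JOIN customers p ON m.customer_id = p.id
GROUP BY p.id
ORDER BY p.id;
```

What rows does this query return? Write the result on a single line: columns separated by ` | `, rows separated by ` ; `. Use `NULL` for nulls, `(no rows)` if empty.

Quito | 6.5 ; Austin | 4.5 ; Oslo | 10 ; Oslo | 4 ; Lima | 5.33

Join each orders row to its customers via customer_id.
Group joined rows by customers.id; compute ROUND(AVG(m.qty), 2) per group.
  3: ids {8, 20} → ROUND(AVG(m.qty), 2)=6.5
  8: ids {6, 11} → ROUND(AVG(m.qty), 2)=4.5
  10: ids {14, 30, 31} → ROUND(AVG(m.qty), 2)=10
  12: ids {17, 25} → ROUND(AVG(m.qty), 2)=4
  14: ids {21, 22, 33} → ROUND(AVG(m.qty), 2)=5.33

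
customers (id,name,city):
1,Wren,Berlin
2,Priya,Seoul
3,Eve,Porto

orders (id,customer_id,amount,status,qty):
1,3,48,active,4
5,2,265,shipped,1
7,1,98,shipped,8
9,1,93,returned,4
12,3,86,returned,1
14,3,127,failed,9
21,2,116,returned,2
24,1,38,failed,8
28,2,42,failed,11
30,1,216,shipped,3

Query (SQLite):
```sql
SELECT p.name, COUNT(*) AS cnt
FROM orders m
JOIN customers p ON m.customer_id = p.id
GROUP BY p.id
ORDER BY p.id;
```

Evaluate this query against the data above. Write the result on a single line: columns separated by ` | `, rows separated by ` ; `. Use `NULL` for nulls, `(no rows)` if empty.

Wren | 4 ; Priya | 3 ; Eve | 3

Join each orders row to its customers via customer_id.
Group joined rows by customers.id; compute COUNT(*) per group.
  1: ids {7, 9, 24, 30} → COUNT(*)=4
  2: ids {5, 21, 28} → COUNT(*)=3
  3: ids {1, 12, 14} → COUNT(*)=3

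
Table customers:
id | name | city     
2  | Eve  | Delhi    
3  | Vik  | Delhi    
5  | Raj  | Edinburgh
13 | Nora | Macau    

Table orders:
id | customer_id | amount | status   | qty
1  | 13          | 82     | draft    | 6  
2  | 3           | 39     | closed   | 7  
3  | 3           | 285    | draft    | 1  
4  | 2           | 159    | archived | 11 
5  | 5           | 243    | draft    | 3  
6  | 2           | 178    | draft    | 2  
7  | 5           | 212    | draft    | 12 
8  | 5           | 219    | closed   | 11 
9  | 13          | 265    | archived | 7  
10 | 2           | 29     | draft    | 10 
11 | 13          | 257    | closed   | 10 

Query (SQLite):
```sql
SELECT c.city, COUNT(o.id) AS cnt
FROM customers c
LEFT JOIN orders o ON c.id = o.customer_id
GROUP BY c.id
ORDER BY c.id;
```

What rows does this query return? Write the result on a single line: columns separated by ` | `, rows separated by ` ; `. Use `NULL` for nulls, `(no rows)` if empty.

Delhi | 3 ; Delhi | 2 ; Edinburgh | 3 ; Macau | 3

LEFT JOIN keeps every customers row; unmatched ones get NULL for orders columns.
Group by customers.id and compute COUNT(o.id). COUNT(col) of an all-NULL group is 0.
  2: ids {4, 6, 10} → COUNT(o.id)=3
  3: ids {2, 3} → COUNT(o.id)=2
  5: ids {5, 7, 8} → COUNT(o.id)=3
  13: ids {1, 9, 11} → COUNT(o.id)=3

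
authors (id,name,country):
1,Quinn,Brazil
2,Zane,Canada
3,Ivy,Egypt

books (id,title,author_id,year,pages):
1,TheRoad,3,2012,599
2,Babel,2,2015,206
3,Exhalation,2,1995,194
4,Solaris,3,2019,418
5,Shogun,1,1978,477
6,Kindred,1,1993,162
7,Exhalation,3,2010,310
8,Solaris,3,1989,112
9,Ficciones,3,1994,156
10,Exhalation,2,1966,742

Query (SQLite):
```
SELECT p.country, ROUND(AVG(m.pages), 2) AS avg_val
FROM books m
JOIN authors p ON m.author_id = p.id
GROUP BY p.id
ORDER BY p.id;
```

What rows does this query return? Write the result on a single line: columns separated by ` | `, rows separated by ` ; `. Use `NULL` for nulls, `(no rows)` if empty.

Brazil | 319.5 ; Canada | 380.67 ; Egypt | 319

Join each books row to its authors via author_id.
Group joined rows by authors.id; compute ROUND(AVG(m.pages), 2) per group.
  1: ids {5, 6} → ROUND(AVG(m.pages), 2)=319.5
  2: ids {2, 3, 10} → ROUND(AVG(m.pages), 2)=380.67
  3: ids {1, 4, 7, 8, 9} → ROUND(AVG(m.pages), 2)=319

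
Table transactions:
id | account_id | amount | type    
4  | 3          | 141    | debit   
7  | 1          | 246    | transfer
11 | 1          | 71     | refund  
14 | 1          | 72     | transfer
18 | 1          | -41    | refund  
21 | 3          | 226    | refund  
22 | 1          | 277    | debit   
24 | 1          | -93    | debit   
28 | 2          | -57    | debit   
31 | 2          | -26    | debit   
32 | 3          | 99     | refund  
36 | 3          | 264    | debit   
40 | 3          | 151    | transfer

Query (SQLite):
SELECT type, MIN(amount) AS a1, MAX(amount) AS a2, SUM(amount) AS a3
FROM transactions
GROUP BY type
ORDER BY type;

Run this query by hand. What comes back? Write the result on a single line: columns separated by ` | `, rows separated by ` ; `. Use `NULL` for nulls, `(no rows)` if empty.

Group transactions by type.
Per group compute: MIN(amount), MAX(amount), SUM(amount).
  debit: ids {4, 22, 24, 28, 31, 36} → MIN(amount)=-93, MAX(amount)=277, SUM(amount)=506
  refund: ids {11, 18, 21, 32} → MIN(amount)=-41, MAX(amount)=226, SUM(amount)=355
  transfer: ids {7, 14, 40} → MIN(amount)=72, MAX(amount)=246, SUM(amount)=469

debit | -93 | 277 | 506 ; refund | -41 | 226 | 355 ; transfer | 72 | 246 | 469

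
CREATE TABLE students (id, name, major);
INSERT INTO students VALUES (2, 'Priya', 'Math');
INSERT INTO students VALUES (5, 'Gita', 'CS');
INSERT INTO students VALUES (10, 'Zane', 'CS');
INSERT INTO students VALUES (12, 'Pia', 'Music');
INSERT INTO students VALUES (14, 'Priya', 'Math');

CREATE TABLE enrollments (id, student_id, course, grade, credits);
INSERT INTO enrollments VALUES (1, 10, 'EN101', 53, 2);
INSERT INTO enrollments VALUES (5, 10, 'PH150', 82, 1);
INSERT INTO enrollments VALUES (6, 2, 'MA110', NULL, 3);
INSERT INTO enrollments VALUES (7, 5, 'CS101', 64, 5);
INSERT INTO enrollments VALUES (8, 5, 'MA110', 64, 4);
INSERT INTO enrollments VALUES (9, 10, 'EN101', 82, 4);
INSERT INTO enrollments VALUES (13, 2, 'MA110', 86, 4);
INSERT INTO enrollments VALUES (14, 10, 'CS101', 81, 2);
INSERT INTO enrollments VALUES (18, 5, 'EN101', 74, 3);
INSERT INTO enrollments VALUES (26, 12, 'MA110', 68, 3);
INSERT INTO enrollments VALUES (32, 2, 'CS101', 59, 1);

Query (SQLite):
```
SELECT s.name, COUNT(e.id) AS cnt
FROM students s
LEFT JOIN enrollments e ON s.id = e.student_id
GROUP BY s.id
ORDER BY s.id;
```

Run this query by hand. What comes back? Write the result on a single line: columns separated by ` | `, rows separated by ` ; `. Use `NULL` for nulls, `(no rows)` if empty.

Priya | 3 ; Gita | 3 ; Zane | 4 ; Pia | 1 ; Priya | 0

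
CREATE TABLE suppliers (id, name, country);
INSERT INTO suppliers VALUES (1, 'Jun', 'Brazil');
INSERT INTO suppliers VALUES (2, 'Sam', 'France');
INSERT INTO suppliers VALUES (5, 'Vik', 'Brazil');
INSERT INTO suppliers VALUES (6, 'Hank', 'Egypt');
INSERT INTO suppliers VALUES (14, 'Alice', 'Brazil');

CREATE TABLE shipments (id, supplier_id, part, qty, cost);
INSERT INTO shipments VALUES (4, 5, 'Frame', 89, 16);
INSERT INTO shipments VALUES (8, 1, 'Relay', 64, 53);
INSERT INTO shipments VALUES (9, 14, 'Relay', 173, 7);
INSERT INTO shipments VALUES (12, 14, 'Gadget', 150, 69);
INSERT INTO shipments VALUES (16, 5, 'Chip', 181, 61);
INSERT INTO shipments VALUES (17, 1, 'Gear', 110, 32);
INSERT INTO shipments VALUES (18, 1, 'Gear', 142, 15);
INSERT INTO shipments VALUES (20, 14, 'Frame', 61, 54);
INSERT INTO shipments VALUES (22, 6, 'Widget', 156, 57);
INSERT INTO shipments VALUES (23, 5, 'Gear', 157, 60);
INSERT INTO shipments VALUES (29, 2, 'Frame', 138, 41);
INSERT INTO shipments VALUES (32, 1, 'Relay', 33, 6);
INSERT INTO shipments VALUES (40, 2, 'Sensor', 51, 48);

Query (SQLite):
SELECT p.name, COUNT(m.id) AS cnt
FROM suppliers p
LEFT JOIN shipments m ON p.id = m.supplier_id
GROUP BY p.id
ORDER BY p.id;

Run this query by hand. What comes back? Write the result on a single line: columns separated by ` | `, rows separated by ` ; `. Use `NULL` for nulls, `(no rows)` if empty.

Jun | 4 ; Sam | 2 ; Vik | 3 ; Hank | 1 ; Alice | 3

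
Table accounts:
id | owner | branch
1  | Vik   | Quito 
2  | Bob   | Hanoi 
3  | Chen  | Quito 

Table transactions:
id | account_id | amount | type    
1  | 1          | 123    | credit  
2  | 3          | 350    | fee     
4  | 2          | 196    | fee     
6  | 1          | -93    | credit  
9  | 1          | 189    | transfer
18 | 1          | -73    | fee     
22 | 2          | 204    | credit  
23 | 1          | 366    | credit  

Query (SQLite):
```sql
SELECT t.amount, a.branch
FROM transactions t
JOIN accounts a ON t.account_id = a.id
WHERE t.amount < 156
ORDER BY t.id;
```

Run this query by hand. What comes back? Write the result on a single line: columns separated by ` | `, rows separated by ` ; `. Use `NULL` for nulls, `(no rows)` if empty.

Each transactions row matches the accounts row where account_id = accounts.id.
Then keep rows with t.amount < 156.

123 | Quito ; -93 | Quito ; -73 | Quito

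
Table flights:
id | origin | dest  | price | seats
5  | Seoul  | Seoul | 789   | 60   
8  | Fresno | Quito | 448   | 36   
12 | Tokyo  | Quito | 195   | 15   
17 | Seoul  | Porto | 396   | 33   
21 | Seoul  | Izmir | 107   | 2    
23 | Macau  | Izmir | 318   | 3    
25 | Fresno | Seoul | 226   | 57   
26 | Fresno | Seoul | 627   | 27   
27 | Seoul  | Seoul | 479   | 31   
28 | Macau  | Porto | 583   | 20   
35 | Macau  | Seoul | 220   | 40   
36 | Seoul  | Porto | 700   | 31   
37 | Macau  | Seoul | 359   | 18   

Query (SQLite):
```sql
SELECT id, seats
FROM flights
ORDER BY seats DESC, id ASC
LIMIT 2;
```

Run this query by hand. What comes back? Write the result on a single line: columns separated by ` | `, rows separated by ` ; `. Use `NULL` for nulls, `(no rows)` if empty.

5 | 60 ; 25 | 57

Sort by seats desc, tiebreak id asc: (60, id=5), (57, id=25), (40, id=35), (36, id=8), (33, id=17) …. Take first 2.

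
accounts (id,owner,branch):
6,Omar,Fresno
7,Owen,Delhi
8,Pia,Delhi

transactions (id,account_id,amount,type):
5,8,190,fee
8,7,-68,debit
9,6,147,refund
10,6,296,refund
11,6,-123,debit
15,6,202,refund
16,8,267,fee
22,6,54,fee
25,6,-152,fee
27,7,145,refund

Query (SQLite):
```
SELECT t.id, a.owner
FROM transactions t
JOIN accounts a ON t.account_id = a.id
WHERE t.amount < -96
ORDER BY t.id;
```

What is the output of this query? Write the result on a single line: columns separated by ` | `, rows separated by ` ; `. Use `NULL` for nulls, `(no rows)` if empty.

Each transactions row matches the accounts row where account_id = accounts.id.
Then keep rows with t.amount < -96.

11 | Omar ; 25 | Omar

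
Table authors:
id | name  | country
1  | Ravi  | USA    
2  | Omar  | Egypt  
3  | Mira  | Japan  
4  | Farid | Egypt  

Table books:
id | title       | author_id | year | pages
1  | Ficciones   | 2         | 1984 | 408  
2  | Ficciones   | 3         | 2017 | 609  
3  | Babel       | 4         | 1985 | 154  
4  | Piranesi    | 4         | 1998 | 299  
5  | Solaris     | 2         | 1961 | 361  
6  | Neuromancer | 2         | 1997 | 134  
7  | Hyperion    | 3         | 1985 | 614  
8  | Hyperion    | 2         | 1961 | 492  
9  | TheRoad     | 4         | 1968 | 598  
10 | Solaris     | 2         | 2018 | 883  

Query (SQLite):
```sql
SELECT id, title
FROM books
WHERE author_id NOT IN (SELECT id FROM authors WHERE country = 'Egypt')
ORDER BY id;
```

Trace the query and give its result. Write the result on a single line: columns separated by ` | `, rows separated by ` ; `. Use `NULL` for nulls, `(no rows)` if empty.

2 | Ficciones ; 7 | Hyperion

Inner query: authors.id where country = 'Egypt'.
Outer: keep books rows whose author_id is not in that set.
Inner query → {2, 4}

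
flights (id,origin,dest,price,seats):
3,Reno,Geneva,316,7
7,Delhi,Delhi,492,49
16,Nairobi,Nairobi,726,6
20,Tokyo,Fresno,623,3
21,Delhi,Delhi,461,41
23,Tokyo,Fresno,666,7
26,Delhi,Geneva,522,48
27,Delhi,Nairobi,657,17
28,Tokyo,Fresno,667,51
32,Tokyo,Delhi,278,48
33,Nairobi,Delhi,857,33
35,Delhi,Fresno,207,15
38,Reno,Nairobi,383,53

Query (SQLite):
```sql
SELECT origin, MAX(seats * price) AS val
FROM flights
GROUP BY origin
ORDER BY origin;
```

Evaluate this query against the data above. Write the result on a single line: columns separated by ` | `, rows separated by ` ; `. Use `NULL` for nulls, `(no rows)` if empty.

Delhi | 25056 ; Nairobi | 28281 ; Reno | 20299 ; Tokyo | 34017

For each row compute seats * price.
Group by origin; take MAX of the expression per group.
  Delhi: ids {7, 21, 26, 27, 35} → MAX(seats * price)=25056
  Nairobi: ids {16, 33} → MAX(seats * price)=28281
  Reno: ids {3, 38} → MAX(seats * price)=20299
  Tokyo: ids {20, 23, 28, 32} → MAX(seats * price)=34017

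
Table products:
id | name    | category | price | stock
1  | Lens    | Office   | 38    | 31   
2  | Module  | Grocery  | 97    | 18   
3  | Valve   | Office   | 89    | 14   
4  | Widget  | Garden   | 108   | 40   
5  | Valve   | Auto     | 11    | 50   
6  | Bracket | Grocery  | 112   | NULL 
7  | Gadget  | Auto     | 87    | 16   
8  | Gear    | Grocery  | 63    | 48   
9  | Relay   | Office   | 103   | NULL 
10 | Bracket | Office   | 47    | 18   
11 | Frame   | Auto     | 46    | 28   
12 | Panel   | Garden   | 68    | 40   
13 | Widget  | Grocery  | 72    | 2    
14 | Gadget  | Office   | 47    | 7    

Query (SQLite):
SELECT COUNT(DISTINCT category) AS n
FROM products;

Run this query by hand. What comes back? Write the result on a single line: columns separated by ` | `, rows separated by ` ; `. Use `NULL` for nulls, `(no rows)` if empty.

4

Count distinct non-NULL category values.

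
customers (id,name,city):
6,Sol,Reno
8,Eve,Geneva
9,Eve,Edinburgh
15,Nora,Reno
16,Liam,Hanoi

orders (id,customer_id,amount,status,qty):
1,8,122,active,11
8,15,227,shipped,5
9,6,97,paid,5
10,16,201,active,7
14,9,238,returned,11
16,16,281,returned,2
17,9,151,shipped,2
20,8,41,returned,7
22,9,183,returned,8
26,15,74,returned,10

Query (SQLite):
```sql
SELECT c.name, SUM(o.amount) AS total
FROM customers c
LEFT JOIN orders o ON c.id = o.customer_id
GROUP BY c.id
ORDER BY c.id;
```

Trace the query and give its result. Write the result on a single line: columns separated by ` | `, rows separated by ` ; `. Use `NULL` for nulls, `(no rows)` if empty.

LEFT JOIN keeps every customers row; unmatched ones get NULL for orders columns.
Group by customers.id and compute SUM(o.amount). SUM over an all-NULL group is NULL.
  6: ids {9} → SUM(o.amount)=97
  8: ids {1, 20} → SUM(o.amount)=163
  9: ids {14, 17, 22} → SUM(o.amount)=572
  15: ids {8, 26} → SUM(o.amount)=301
  16: ids {10, 16} → SUM(o.amount)=482

Sol | 97 ; Eve | 163 ; Eve | 572 ; Nora | 301 ; Liam | 482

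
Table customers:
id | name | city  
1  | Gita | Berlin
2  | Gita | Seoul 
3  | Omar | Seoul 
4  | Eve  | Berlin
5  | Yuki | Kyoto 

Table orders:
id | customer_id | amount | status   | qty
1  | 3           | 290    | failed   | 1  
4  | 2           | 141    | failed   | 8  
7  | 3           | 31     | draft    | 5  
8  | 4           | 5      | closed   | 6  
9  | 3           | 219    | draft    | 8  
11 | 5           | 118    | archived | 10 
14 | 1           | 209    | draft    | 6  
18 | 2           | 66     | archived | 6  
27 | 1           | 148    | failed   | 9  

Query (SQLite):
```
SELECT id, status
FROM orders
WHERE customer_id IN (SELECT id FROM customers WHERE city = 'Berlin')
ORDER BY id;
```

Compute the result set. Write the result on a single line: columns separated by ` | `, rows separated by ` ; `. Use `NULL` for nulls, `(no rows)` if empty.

Inner query: customers.id where city = 'Berlin'.
Outer: keep orders rows whose customer_id is in that set.
Inner query → {1, 4}

8 | closed ; 14 | draft ; 27 | failed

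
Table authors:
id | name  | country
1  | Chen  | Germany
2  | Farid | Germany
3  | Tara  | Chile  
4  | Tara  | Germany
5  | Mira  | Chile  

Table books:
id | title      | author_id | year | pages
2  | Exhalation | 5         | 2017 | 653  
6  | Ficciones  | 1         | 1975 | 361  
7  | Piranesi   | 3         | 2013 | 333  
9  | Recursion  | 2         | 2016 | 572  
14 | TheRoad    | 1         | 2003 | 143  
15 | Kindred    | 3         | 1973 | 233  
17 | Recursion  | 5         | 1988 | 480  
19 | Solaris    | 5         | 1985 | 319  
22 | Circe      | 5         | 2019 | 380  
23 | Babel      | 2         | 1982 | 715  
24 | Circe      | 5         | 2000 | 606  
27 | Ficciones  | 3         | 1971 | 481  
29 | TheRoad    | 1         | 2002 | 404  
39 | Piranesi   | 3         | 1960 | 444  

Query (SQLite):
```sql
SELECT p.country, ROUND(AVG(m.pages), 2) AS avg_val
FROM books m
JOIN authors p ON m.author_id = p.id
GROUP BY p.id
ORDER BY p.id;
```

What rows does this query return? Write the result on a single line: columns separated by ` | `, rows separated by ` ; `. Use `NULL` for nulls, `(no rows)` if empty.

Germany | 302.67 ; Germany | 643.5 ; Chile | 372.75 ; Chile | 487.6

Join each books row to its authors via author_id.
Group joined rows by authors.id; compute ROUND(AVG(m.pages), 2) per group.
  1: ids {6, 14, 29} → ROUND(AVG(m.pages), 2)=302.67
  2: ids {9, 23} → ROUND(AVG(m.pages), 2)=643.5
  3: ids {7, 15, 27, 39} → ROUND(AVG(m.pages), 2)=372.75
  5: ids {2, 17, 19, 22, 24} → ROUND(AVG(m.pages), 2)=487.6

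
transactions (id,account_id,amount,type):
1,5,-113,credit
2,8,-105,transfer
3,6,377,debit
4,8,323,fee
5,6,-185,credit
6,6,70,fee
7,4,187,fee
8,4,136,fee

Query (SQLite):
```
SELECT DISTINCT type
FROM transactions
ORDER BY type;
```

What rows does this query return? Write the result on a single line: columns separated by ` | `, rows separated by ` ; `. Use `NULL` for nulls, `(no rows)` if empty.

credit ; debit ; fee ; transfer

Collect distinct type values from transactions.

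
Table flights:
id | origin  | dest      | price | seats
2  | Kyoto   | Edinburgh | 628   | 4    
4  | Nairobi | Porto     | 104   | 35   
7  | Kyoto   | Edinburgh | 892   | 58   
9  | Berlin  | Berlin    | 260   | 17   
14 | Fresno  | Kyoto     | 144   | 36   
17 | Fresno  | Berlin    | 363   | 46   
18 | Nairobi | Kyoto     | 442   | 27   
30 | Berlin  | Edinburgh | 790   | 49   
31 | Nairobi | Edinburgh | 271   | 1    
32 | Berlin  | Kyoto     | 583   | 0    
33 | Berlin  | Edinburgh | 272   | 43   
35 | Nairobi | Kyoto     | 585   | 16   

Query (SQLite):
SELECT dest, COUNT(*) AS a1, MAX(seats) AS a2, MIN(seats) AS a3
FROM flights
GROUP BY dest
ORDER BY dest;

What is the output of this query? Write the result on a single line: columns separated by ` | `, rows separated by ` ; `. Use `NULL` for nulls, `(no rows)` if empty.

Berlin | 2 | 46 | 17 ; Edinburgh | 5 | 58 | 1 ; Kyoto | 4 | 36 | 0 ; Porto | 1 | 35 | 35

Group flights by dest.
Per group compute: COUNT(*), MAX(seats), MIN(seats).
  Berlin: ids {9, 17} → COUNT(*)=2, MAX(seats)=46, MIN(seats)=17
  Edinburgh: ids {2, 7, 30, 31, 33} → COUNT(*)=5, MAX(seats)=58, MIN(seats)=1
  Kyoto: ids {14, 18, 32, 35} → COUNT(*)=4, MAX(seats)=36, MIN(seats)=0
  Porto: ids {4} → COUNT(*)=1, MAX(seats)=35, MIN(seats)=35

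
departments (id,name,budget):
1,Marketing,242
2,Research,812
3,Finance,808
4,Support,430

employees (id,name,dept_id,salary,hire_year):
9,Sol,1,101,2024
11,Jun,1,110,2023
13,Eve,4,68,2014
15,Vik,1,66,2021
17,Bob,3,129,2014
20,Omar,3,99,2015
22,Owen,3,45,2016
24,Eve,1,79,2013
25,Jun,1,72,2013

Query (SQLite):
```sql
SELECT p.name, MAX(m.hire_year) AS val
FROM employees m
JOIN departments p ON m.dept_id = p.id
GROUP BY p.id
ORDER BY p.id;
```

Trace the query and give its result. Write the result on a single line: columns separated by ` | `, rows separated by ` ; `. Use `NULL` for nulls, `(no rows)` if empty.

Join each employees row to its departments via dept_id.
Group joined rows by departments.id; compute MAX(m.hire_year) per group.
  1: ids {9, 11, 15, 24, 25} → MAX(m.hire_year)=2024
  3: ids {17, 20, 22} → MAX(m.hire_year)=2016
  4: ids {13} → MAX(m.hire_year)=2014

Marketing | 2024 ; Finance | 2016 ; Support | 2014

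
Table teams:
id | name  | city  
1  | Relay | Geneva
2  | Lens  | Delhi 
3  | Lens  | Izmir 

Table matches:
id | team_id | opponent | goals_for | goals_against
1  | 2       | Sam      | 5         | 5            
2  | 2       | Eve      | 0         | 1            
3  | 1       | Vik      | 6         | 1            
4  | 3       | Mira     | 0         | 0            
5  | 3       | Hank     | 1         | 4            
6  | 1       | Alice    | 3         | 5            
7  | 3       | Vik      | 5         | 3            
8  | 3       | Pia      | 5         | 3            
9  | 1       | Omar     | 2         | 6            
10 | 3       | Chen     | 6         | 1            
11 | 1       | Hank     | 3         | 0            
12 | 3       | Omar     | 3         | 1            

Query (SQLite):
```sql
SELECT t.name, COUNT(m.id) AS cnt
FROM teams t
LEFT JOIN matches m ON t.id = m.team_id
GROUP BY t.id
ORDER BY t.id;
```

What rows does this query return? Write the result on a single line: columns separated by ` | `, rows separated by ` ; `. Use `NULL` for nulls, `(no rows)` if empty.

Relay | 4 ; Lens | 2 ; Lens | 6

LEFT JOIN keeps every teams row; unmatched ones get NULL for matches columns.
Group by teams.id and compute COUNT(m.id). COUNT(col) of an all-NULL group is 0.
  1: ids {3, 6, 9, 11} → COUNT(m.id)=4
  2: ids {1, 2} → COUNT(m.id)=2
  3: ids {4, 5, 7, 8, 10, 12} → COUNT(m.id)=6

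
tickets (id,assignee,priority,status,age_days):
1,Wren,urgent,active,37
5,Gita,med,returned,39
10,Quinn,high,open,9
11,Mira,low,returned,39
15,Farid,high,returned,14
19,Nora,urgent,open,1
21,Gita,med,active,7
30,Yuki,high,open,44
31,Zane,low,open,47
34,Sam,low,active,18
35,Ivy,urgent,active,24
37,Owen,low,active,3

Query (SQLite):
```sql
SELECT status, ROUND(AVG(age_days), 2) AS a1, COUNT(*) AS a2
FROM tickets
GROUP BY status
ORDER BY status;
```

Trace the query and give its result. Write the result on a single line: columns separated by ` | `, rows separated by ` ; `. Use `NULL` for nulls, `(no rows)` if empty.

active | 17.8 | 5 ; open | 25.25 | 4 ; returned | 30.67 | 3

Group tickets by status.
Per group compute: ROUND(AVG(age_days), 2), COUNT(*).
  active: ids {1, 21, 34, 35, 37} → ROUND(AVG(age_days), 2)=17.8, COUNT(*)=5
  open: ids {10, 19, 30, 31} → ROUND(AVG(age_days), 2)=25.25, COUNT(*)=4
  returned: ids {5, 11, 15} → ROUND(AVG(age_days), 2)=30.67, COUNT(*)=3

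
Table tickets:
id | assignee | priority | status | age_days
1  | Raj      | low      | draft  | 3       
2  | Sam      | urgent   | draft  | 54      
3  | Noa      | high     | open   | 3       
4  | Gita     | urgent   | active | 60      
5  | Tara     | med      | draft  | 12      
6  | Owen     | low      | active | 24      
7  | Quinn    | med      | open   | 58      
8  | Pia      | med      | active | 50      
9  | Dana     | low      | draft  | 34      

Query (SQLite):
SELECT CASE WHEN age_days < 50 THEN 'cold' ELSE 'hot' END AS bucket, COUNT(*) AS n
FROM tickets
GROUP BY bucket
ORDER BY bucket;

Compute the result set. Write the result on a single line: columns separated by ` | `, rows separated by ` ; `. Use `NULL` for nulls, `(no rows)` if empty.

Bucket rows by age_days < 50 → 'cold' else 'hot'; count each bucket.

cold | 5 ; hot | 4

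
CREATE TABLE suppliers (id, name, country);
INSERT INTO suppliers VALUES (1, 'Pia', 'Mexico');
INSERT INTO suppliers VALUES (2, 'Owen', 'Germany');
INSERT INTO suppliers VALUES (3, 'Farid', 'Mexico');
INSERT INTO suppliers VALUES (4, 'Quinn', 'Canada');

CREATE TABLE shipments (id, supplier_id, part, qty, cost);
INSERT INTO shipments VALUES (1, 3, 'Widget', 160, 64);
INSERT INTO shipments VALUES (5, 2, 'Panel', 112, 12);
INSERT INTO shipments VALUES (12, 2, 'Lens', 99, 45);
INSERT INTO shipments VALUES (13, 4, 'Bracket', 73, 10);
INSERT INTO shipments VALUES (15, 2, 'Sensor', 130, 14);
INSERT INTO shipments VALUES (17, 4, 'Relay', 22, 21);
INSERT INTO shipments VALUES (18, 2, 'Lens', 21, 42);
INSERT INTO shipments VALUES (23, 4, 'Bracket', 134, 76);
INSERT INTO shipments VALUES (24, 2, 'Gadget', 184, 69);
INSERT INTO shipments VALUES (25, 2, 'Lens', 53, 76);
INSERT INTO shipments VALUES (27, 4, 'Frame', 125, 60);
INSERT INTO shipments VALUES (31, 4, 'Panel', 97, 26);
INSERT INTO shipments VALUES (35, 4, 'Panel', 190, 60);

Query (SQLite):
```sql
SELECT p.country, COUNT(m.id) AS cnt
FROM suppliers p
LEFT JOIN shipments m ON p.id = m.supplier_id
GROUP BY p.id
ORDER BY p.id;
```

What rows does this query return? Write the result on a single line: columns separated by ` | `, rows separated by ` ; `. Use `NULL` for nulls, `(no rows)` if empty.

Mexico | 0 ; Germany | 6 ; Mexico | 1 ; Canada | 6

LEFT JOIN keeps every suppliers row; unmatched ones get NULL for shipments columns.
Group by suppliers.id and compute COUNT(m.id). COUNT(col) of an all-NULL group is 0.
  1: ids {—} → COUNT(m.id)=0
  2: ids {5, 12, 15, 18, 24, 25} → COUNT(m.id)=6
  3: ids {1} → COUNT(m.id)=1
  4: ids {13, 17, 23, 27, 31, 35} → COUNT(m.id)=6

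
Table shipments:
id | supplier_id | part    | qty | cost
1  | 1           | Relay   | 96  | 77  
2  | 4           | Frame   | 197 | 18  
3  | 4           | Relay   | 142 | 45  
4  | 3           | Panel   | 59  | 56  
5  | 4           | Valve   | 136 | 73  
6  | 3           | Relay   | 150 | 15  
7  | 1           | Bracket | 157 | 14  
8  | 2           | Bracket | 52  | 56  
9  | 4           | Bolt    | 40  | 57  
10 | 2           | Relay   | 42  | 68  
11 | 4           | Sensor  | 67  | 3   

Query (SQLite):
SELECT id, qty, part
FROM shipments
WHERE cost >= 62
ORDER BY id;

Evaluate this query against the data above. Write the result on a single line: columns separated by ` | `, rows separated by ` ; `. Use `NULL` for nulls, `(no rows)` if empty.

cost >= 62: ids {1, 5, 10}

1 | 96 | Relay ; 5 | 136 | Valve ; 10 | 42 | Relay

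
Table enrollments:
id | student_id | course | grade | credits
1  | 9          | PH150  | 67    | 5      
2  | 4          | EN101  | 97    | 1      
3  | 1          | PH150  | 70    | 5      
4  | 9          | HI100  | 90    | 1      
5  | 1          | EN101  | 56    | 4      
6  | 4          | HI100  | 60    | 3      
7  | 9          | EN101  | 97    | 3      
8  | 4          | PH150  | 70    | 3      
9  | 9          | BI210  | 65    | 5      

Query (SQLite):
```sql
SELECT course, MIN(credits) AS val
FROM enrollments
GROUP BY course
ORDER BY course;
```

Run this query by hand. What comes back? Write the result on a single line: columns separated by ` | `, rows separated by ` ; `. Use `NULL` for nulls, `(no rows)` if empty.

Partition enrollments by course; compute MIN(credits) within each group.
  BI210: ids {9} → MIN(credits)=5
  EN101: ids {2, 5, 7} → MIN(credits)=1
  HI100: ids {4, 6} → MIN(credits)=1
  PH150: ids {1, 3, 8} → MIN(credits)=3

BI210 | 5 ; EN101 | 1 ; HI100 | 1 ; PH150 | 3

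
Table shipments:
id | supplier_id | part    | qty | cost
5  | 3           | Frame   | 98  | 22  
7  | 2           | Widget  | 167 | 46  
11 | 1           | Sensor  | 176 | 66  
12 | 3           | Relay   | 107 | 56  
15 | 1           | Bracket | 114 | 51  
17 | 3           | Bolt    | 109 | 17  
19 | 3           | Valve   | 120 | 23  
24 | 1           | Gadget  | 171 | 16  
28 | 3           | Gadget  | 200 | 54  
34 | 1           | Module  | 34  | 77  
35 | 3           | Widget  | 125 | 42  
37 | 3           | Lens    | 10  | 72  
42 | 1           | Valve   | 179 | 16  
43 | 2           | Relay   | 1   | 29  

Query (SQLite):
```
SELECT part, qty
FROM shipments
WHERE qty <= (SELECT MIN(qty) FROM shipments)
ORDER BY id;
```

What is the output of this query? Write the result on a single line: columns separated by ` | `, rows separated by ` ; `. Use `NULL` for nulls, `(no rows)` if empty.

Relay | 1

Scalar subquery: MIN(qty) over all shipments rows = 1.
Keep rows where qty <= that value.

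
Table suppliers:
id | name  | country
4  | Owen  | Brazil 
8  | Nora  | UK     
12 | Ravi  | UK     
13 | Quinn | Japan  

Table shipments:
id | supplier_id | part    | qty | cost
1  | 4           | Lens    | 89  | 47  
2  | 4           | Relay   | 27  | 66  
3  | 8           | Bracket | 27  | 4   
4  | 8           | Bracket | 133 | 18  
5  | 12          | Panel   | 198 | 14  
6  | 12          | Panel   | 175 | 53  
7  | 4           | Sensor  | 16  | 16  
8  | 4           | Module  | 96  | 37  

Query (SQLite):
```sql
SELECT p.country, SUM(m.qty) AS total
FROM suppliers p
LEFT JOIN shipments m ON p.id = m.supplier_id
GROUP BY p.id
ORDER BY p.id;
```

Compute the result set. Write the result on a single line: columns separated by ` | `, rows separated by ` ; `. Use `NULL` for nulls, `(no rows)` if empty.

Brazil | 228 ; UK | 160 ; UK | 373 ; Japan | NULL

LEFT JOIN keeps every suppliers row; unmatched ones get NULL for shipments columns.
Group by suppliers.id and compute SUM(m.qty). SUM over an all-NULL group is NULL.
  4: ids {1, 2, 7, 8} → SUM(m.qty)=228
  8: ids {3, 4} → SUM(m.qty)=160
  12: ids {5, 6} → SUM(m.qty)=373
  13: ids {—} → SUM(m.qty)=NULL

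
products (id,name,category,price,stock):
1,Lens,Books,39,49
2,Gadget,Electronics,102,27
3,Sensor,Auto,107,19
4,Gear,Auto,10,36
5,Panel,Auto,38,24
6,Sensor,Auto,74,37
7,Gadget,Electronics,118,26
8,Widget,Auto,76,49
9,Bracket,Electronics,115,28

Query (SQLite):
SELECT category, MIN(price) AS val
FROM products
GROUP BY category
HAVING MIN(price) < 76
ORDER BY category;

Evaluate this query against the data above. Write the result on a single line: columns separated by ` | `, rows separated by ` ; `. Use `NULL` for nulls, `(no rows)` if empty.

Auto | 10 ; Books | 39

Partition products by category; compute MIN(price) within each group.
HAVING: keep groups where MIN(price) < 76.
  Auto: ids {3, 4, 5, 6, 8} → MIN(price)=10
  Books: ids {1} → MIN(price)=39
  Electronics: ids {2, 7, 9} → MIN(price)=102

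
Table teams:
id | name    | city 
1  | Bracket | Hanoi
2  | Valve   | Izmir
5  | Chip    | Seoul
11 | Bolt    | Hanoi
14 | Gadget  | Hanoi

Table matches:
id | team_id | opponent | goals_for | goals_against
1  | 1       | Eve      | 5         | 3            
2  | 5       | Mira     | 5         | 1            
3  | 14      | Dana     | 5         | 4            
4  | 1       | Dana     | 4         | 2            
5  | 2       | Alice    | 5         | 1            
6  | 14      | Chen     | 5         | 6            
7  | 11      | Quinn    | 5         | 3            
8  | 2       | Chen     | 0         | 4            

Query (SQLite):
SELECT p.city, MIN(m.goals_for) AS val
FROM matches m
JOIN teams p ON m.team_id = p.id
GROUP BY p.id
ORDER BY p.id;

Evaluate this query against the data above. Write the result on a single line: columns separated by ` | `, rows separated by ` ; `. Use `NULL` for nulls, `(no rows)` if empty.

Join each matches row to its teams via team_id.
Group joined rows by teams.id; compute MIN(m.goals_for) per group.
  1: ids {1, 4} → MIN(m.goals_for)=4
  2: ids {5, 8} → MIN(m.goals_for)=0
  5: ids {2} → MIN(m.goals_for)=5
  11: ids {7} → MIN(m.goals_for)=5
  14: ids {3, 6} → MIN(m.goals_for)=5

Hanoi | 4 ; Izmir | 0 ; Seoul | 5 ; Hanoi | 5 ; Hanoi | 5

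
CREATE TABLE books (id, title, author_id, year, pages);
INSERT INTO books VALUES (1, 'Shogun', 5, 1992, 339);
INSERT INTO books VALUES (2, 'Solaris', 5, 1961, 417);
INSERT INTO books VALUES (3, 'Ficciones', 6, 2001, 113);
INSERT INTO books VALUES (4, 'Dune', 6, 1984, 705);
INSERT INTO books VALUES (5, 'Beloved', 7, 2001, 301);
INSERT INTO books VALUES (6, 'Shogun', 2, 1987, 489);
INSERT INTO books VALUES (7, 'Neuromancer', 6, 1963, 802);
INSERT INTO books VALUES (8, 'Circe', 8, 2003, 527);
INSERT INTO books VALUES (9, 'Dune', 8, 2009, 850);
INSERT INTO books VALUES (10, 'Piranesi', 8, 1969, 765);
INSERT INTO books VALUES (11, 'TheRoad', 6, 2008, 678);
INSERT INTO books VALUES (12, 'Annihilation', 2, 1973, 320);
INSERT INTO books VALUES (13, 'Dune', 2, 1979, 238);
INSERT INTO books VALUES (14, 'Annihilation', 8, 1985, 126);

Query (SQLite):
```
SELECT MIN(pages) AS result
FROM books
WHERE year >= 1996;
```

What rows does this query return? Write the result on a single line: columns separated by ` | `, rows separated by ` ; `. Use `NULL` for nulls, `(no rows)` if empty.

113

Rows where year >= 1996 → pages values: [113, 301, 527, 850, 678].
MIN of non-NULL values = 113.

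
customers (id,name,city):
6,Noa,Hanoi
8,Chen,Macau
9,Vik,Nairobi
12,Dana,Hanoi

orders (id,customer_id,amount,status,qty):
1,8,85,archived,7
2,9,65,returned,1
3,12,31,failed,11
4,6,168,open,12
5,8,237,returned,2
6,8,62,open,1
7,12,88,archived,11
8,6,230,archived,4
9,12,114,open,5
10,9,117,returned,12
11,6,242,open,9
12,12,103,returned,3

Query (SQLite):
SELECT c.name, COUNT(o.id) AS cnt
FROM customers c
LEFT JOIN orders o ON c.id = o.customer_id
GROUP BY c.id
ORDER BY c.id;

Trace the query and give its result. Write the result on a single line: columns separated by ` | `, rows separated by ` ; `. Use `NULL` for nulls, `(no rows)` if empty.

Noa | 3 ; Chen | 3 ; Vik | 2 ; Dana | 4

LEFT JOIN keeps every customers row; unmatched ones get NULL for orders columns.
Group by customers.id and compute COUNT(o.id). COUNT(col) of an all-NULL group is 0.
  6: ids {4, 8, 11} → COUNT(o.id)=3
  8: ids {1, 5, 6} → COUNT(o.id)=3
  9: ids {2, 10} → COUNT(o.id)=2
  12: ids {3, 7, 9, 12} → COUNT(o.id)=4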